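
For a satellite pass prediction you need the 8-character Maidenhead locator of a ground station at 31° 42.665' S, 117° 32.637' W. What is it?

Add 180° to longitude and 90° to latitude: 62.45605, 58.28892.
Field: lon ⌊62.45605/20⌋ = 3 → D; lat ⌊58.28892/10⌋ = 5 → F.
Square: lon ⌊2.45605/2⌋ = 1; lat ⌊8.28892/1⌋ = 8.
Subsquare: lon ⌊0.45605/0.0833333⌋ = 5 → f; lat ⌊0.28892/0.0416667⌋ = 6 → g.
Extended square: lon ⌊0.03938/0.00833333⌋ = 4; lat ⌊0.03892/0.00416667⌋ = 9.

DF18fg49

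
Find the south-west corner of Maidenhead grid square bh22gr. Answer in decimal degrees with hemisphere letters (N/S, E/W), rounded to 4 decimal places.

Field B=1, H=7: +1·20° lon, +7·10° lat → SW at lon -160°, lat -20°.
Square 2, 2: +2·2° lon, +2·1° lat → SW at lon -156°, lat -18°.
Subsquare g=6, r=17: +6·0.0833333° lon, +17·0.0416667° lat → SW at lon -155.5°, lat -17.2917°.
latitude 17.2917° S, longitude 155.5000° W.

17.2917° S, 155.5000° W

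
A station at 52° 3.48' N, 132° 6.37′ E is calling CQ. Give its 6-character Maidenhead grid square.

PO62bb

Offset from 180°W / 90°S: lon 312.1062°, lat 142.0580°.
Field: lon ⌊312.1062/20⌋ = 15 → P; lat ⌊142.0580/10⌋ = 14 → O.
Square: lon ⌊12.1062/2⌋ = 6; lat ⌊2.0580/1⌋ = 2.
Subsquare: lon ⌊0.1062/0.0833333⌋ = 1 → b; lat ⌊0.0580/0.0416667⌋ = 1 → b.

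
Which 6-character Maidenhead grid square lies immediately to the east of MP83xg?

MP93ag

Longitude subsquare x = 23; +1 → 24, wraps to 0 = a, carry into square.
Longitude square 8; +1 → 9.
The latitude characters are unchanged.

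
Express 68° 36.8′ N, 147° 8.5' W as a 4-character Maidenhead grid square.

BP68

Shift to the Maidenhead origin (180°W, 90°S): lon 32.86, lat 158.61.
Field: 32.86/20 → 1 → B, 158.61/10 → 15 → P; chars BP.
Square: 12.86/2 → 6, 8.61/1 → 8; chars 68.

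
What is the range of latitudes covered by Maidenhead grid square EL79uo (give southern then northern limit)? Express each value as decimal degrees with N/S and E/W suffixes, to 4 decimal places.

29.5833° N, 29.6250° N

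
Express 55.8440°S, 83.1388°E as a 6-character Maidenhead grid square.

ND14nd

Offset from 180°W / 90°S: lon 263.1388°, lat 34.1560°.
Field: lon ⌊263.1388/20⌋ = 13 → N; lat ⌊34.1560/10⌋ = 3 → D.
Square: lon ⌊3.1388/2⌋ = 1; lat ⌊4.1560/1⌋ = 4.
Subsquare: lon ⌊1.1388/0.0833333⌋ = 13 → n; lat ⌊0.1560/0.0416667⌋ = 3 → d.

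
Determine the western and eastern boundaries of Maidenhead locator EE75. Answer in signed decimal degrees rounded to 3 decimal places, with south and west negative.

-86.000, -84.000

Field E=4, E=4: +4·20° lon, +4·10° lat → SW at lon -100°, lat -50°.
Square 7, 5: +7·2° lon, +5·1° lat → SW at lon -86°, lat -45°.
Cell spans 2° lon × 1° lat.
west -86.000, east -84.000.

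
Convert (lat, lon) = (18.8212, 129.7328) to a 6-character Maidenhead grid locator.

Shift to the Maidenhead origin (180°W, 90°S): lon 309.7328, lat 108.8212.
Field: 309.7328/20 → 15 → P, 108.8212/10 → 10 → K; chars PK.
Square: 9.7328/2 → 4, 8.8212/1 → 8; chars 48.
Subsquare: 1.7328/0.0833333 → 20 → u, 0.8212/0.0416667 → 19 → t; chars ut.

PK48ut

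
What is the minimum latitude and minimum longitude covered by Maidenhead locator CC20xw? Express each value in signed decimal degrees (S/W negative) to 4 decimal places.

Field C=2, C=2: +2·20° lon, +2·10° lat → SW at lon -140°, lat -70°.
Square 2, 0: +2·2° lon, +0·1° lat → SW at lon -136°, lat -70°.
Subsquare x=23, w=22: +23·0.0833333° lon, +22·0.0416667° lat → SW at lon -134.083°, lat -69.0833°.
latitude -69.0833, longitude -134.0833.

-69.0833, -134.0833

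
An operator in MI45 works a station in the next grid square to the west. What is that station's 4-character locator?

MI35

Longitude square 4; −1 → 3.
The latitude characters are unchanged.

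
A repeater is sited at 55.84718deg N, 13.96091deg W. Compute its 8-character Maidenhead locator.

IO35au43

Offset from 180°W / 90°S: lon 166.03909°, lat 145.84718°.
Field (20°×10°, letters A–R): 166.03909/20 → 8 → I, 145.84718/10 → 14 → O; chars IO.
Square (2°×1°, digits 0–9): 6.03909/2 → 3, 5.84718/1 → 5; chars 35.
Subsquare (5′×2.5′, letters a–x): 0.03909/0.0833333 → 0 → a, 0.84718/0.0416667 → 20 → u; chars au.
Extended square (30″×15″, digits 0–9): 0.03909/0.00833333 → 4, 0.01385/0.00416667 → 3; chars 43.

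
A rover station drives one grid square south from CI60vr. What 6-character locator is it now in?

CI60vq

Latitude subsquare r = 17; −1 → 16 = q.
The longitude characters are unchanged.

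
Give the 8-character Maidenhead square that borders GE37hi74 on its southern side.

Latitude extended square 4; −1 → 3.
The longitude characters are unchanged.

GE37hi73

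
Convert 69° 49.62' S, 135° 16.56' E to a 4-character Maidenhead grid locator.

Shift to the Maidenhead origin (180°W, 90°S): lon 315.28, lat 20.17.
Field: lon ⌊315.28/20⌋ = 15 → P; lat ⌊20.17/10⌋ = 2 → C.
Square: lon ⌊15.28/2⌋ = 7; lat ⌊0.17/1⌋ = 0.

PC70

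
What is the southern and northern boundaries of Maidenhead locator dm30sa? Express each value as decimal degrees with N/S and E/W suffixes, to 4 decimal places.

Field D=3, M=12: +3·20° lon, +12·10° lat → SW at lon -120°, lat 30°.
Square 3, 0: +3·2° lon, +0·1° lat → SW at lon -114°, lat 30°.
Subsquare s=18, a=0: +18·0.0833333° lon, +0·0.0416667° lat → SW at lon -112.5°, lat 30°.
Cell spans 0.0833333° lon × 0.0416667° lat.
south 30.0000° N, north 30.0417° N.

30.0000° N, 30.0417° N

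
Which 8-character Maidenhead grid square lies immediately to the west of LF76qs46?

Longitude extended square 4; −1 → 3.
The latitude characters are unchanged.

LF76qs36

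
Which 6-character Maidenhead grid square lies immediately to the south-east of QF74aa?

QF73bx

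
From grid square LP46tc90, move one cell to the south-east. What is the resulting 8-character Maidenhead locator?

LP46ub09

Longitude extended square 9; +1 → 10, wraps to 0, carry into subsquare.
Longitude subsquare t = 19; +1 → 20 = u.
Latitude extended square 0; −1 → -1, wraps to 9, carry into subsquare.
Latitude subsquare c = 2; −1 → 1 = b.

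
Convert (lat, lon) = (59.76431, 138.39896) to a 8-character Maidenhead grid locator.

PO99es73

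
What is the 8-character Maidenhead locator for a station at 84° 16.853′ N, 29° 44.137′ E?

Offset from 180°W / 90°S: lon 209.73562°, lat 174.28088°.
Field (20°×10°, letters A–R): 209.73562/20 → 10 → K, 174.28088/10 → 17 → R; chars KR.
Square (2°×1°, digits 0–9): 9.73562/2 → 4, 4.28088/1 → 4; chars 44.
Subsquare (5′×2.5′, letters a–x): 1.73562/0.0833333 → 20 → u, 0.28088/0.0416667 → 6 → g; chars ug.
Extended square (30″×15″, digits 0–9): 0.06895/0.00833333 → 8, 0.03088/0.00416667 → 7; chars 87.

KR44ug87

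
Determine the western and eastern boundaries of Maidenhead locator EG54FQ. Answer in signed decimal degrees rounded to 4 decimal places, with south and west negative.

-89.5833, -89.5000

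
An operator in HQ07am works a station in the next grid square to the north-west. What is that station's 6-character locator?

Longitude subsquare a = 0; −1 → -1, wraps to 23 = x, carry into square.
Longitude square 0; −1 → -1, wraps to 9, carry into field.
Longitude field H = 7; −1 → 6 = G.
Latitude subsquare m = 12; +1 → 13 = n.

GQ97xn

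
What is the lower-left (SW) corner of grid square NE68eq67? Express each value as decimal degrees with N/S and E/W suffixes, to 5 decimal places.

41.30417° S, 92.38333° E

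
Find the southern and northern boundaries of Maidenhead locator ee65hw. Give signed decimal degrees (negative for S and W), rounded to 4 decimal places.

-44.0833, -44.0417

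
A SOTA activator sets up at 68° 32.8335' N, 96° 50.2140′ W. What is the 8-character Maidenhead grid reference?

EP18nn91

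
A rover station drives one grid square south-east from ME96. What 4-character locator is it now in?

NE05

Longitude square 9; +1 → 10, wraps to 0, carry into field.
Longitude field M = 12; +1 → 13 = N.
Latitude square 6; −1 → 5.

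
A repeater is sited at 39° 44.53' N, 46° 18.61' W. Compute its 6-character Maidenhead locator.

GM69ur

Add 180° to longitude and 90° to latitude: 133.6898, 129.7422.
Field (20°×10°, letters A–R): lon ⌊133.6898/20⌋ = 6 → G; lat ⌊129.7422/10⌋ = 12 → M.
Square (2°×1°, digits 0–9): lon ⌊13.6898/2⌋ = 6; lat ⌊9.7422/1⌋ = 9.
Subsquare (5′×2.5′, letters a–x): lon ⌊1.6898/0.0833333⌋ = 20 → u; lat ⌊0.7422/0.0416667⌋ = 17 → r.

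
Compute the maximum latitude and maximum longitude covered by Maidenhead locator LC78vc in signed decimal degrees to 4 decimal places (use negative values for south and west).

-61.8750, 55.8333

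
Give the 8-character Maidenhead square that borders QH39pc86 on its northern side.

QH39pc87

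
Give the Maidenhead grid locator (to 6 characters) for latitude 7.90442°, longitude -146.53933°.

Shift to the Maidenhead origin (180°W, 90°S): lon 33.4607, lat 97.9044.
Field: lon ⌊33.4607/20⌋ = 1 → B; lat ⌊97.9044/10⌋ = 9 → J.
Square: lon ⌊13.4607/2⌋ = 6; lat ⌊7.9044/1⌋ = 7.
Subsquare: lon ⌊1.4607/0.0833333⌋ = 17 → r; lat ⌊0.9044/0.0416667⌋ = 21 → v.

BJ67rv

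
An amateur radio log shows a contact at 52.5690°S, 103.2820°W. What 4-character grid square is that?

DD87

Offset from 180°W / 90°S: lon 76.72°, lat 37.43°.
Field (20°×10°, letters A–R): lon ⌊76.72/20⌋ = 3 → D; lat ⌊37.43/10⌋ = 3 → D.
Square (2°×1°, digits 0–9): lon ⌊16.72/2⌋ = 8; lat ⌊7.43/1⌋ = 7.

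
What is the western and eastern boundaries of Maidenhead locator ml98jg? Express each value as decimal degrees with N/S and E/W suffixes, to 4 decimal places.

Field M=12, L=11: +12·20° lon, +11·10° lat → SW at lon 60°, lat 20°.
Square 9, 8: +9·2° lon, +8·1° lat → SW at lon 78°, lat 28°.
Subsquare j=9, g=6: +9·0.0833333° lon, +6·0.0416667° lat → SW at lon 78.75°, lat 28.25°.
Cell spans 0.0833333° lon × 0.0416667° lat.
west 78.7500° E, east 78.8333° E.

78.7500° E, 78.8333° E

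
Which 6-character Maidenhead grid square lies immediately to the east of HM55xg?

Longitude subsquare x = 23; +1 → 24, wraps to 0 = a, carry into square.
Longitude square 5; +1 → 6.
The latitude characters are unchanged.

HM65ag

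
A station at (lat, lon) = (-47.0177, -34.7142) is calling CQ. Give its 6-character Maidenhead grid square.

HE22px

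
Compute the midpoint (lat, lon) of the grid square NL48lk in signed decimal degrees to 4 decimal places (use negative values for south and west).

28.4375, 88.9583

Field N=13, L=11: +13·20° lon, +11·10° lat → SW at lon 80°, lat 20°.
Square 4, 8: +4·2° lon, +8·1° lat → SW at lon 88°, lat 28°.
Subsquare l=11, k=10: +11·0.0833333° lon, +10·0.0416667° lat → SW at lon 88.9167°, lat 28.4167°.
Cell spans 0.0833333° lon × 0.0416667° lat. Centre is SW corner plus half of each.
latitude 28.4375, longitude 88.9583.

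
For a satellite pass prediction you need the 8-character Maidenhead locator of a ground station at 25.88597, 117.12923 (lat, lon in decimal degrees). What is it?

Shift to the Maidenhead origin (180°W, 90°S): lon 297.12923, lat 115.88597.
Field (20°×10°, letters A–R): lon ⌊297.12923/20⌋ = 14 → O; lat ⌊115.88597/10⌋ = 11 → L.
Square (2°×1°, digits 0–9): lon ⌊17.12923/2⌋ = 8; lat ⌊5.88597/1⌋ = 5.
Subsquare (5′×2.5′, letters a–x): lon ⌊1.12923/0.0833333⌋ = 13 → n; lat ⌊0.88597/0.0416667⌋ = 21 → v.
Extended square (30″×15″, digits 0–9): lon ⌊0.04590/0.00833333⌋ = 5; lat ⌊0.01097/0.00416667⌋ = 2.

OL85nv52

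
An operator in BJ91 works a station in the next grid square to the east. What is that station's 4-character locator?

Longitude square 9; +1 → 10, wraps to 0, carry into field.
Longitude field B = 1; +1 → 2 = C.
The latitude characters are unchanged.

CJ01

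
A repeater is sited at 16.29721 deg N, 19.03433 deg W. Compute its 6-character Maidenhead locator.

Offset from 180°W / 90°S: lon 160.9657°, lat 106.2972°.
Field: 160.9657/20 → 8 → I, 106.2972/10 → 10 → K; chars IK.
Square: 0.9657/2 → 0, 6.2972/1 → 6; chars 06.
Subsquare: 0.9657/0.0833333 → 11 → l, 0.2972/0.0416667 → 7 → h; chars lh.

IK06lh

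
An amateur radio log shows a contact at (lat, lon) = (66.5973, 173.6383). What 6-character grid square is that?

RP66to

Offset from 180°W / 90°S: lon 353.6383°, lat 156.5973°.
Field: lon ⌊353.6383/20⌋ = 17 → R; lat ⌊156.5973/10⌋ = 15 → P.
Square: lon ⌊13.6383/2⌋ = 6; lat ⌊6.5973/1⌋ = 6.
Subsquare: lon ⌊1.6383/0.0833333⌋ = 19 → t; lat ⌊0.5973/0.0416667⌋ = 14 → o.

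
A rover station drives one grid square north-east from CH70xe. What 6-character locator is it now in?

CH80af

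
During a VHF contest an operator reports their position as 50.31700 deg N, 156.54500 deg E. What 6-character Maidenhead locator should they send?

QO80gh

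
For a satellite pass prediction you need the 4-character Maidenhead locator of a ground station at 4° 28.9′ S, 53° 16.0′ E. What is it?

Add 180° to longitude and 90° to latitude: 233.27, 85.52.
Field: lon ⌊233.27/20⌋ = 11 → L; lat ⌊85.52/10⌋ = 8 → I.
Square: lon ⌊13.27/2⌋ = 6; lat ⌊5.52/1⌋ = 5.

LI65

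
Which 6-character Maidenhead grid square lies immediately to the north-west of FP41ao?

FP31xp

Longitude subsquare a = 0; −1 → -1, wraps to 23 = x, carry into square.
Longitude square 4; −1 → 3.
Latitude subsquare o = 14; +1 → 15 = p.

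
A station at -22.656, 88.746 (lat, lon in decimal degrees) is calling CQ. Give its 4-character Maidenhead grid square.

NG47

Add 180° to longitude and 90° to latitude: 268.75, 67.34.
Field (20°×10°, letters A–R): lon ⌊268.75/20⌋ = 13 → N; lat ⌊67.34/10⌋ = 6 → G.
Square (2°×1°, digits 0–9): lon ⌊8.75/2⌋ = 4; lat ⌊7.34/1⌋ = 7.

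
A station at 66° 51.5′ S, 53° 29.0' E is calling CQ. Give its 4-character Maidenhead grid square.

LC63

Add 180° to longitude and 90° to latitude: 233.48, 23.14.
Field: 233.48/20 → 11 → L, 23.14/10 → 2 → C; chars LC.
Square: 13.48/2 → 6, 3.14/1 → 3; chars 63.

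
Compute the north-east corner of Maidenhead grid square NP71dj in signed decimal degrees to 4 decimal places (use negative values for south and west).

Field N=13, P=15: +13·20° lon, +15·10° lat → SW at lon 80°, lat 60°.
Square 7, 1: +7·2° lon, +1·1° lat → SW at lon 94°, lat 61°.
Subsquare d=3, j=9: +3·0.0833333° lon, +9·0.0416667° lat → SW at lon 94.25°, lat 61.375°.
Cell spans 0.0833333° lon × 0.0416667° lat. NE corner is SW corner plus one full cell.
latitude 61.4167, longitude 94.3333.

61.4167, 94.3333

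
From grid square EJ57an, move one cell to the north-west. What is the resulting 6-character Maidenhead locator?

EJ47xo

Longitude subsquare a = 0; −1 → -1, wraps to 23 = x, carry into square.
Longitude square 5; −1 → 4.
Latitude subsquare n = 13; +1 → 14 = o.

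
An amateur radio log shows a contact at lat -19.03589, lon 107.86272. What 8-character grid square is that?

OH30wx31

Shift to the Maidenhead origin (180°W, 90°S): lon 287.86272, lat 70.96411.
Field: lon ⌊287.86272/20⌋ = 14 → O; lat ⌊70.96411/10⌋ = 7 → H.
Square: lon ⌊7.86272/2⌋ = 3; lat ⌊0.96411/1⌋ = 0.
Subsquare: lon ⌊1.86272/0.0833333⌋ = 22 → w; lat ⌊0.96411/0.0416667⌋ = 23 → x.
Extended square: lon ⌊0.02939/0.00833333⌋ = 3; lat ⌊0.00578/0.00416667⌋ = 1.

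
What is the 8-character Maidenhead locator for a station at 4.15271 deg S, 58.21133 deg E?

LI95cu53

Shift to the Maidenhead origin (180°W, 90°S): lon 238.21133, lat 85.84729.
Field: 238.21133/20 → 11 → L, 85.84729/10 → 8 → I; chars LI.
Square: 18.21133/2 → 9, 5.84729/1 → 5; chars 95.
Subsquare: 0.21133/0.0833333 → 2 → c, 0.84729/0.0416667 → 20 → u; chars cu.
Extended square: 0.04466/0.00833333 → 5, 0.01396/0.00416667 → 3; chars 53.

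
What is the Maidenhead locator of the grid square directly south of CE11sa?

CE10sx

Latitude subsquare a = 0; −1 → -1, wraps to 23 = x, carry into square.
Latitude square 1; −1 → 0.
The longitude characters are unchanged.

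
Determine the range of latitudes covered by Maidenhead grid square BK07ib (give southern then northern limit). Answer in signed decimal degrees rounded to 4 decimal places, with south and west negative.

Field B=1, K=10: +1·20° lon, +10·10° lat → SW at lon -160°, lat 10°.
Square 0, 7: +0·2° lon, +7·1° lat → SW at lon -160°, lat 17°.
Subsquare i=8, b=1: +8·0.0833333° lon, +1·0.0416667° lat → SW at lon -159.333°, lat 17.0417°.
Cell spans 0.0833333° lon × 0.0416667° lat.
south 17.0417, north 17.0833.

17.0417, 17.0833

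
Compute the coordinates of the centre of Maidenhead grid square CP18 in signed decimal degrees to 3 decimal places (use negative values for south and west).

68.500, -137.000

Field C=2, P=15: +2·20° lon, +15·10° lat → SW at lon -140°, lat 60°.
Square 1, 8: +1·2° lon, +8·1° lat → SW at lon -138°, lat 68°.
Cell spans 2° lon × 1° lat. Centre is SW corner plus half of each.
latitude 68.500, longitude -137.000.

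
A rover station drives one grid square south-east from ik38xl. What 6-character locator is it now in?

IK48ak

Longitude subsquare x = 23; +1 → 24, wraps to 0 = a, carry into square.
Longitude square 3; +1 → 4.
Latitude subsquare l = 11; −1 → 10 = k.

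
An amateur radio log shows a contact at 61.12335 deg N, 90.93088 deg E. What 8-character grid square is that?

NP51lc19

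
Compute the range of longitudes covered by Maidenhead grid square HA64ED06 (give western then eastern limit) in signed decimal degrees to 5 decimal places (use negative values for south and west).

-27.66667, -27.65833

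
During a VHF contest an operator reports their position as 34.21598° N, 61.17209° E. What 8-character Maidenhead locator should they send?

Add 180° to longitude and 90° to latitude: 241.17209, 124.21598.
Field: 241.17209/20 → 12 → M, 124.21598/10 → 12 → M; chars MM.
Square: 1.17209/2 → 0, 4.21598/1 → 4; chars 04.
Subsquare: 1.17209/0.0833333 → 14 → o, 0.21598/0.0416667 → 5 → f; chars of.
Extended square: 0.00542/0.00833333 → 0, 0.00765/0.00416667 → 1; chars 01.

MM04of01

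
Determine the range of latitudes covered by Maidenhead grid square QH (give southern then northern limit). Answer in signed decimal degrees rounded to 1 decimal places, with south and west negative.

-20.0, -10.0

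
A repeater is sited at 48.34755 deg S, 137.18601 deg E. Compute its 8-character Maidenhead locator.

PE81op26

Shift to the Maidenhead origin (180°W, 90°S): lon 317.18601, lat 41.65245.
Field: lon ⌊317.18601/20⌋ = 15 → P; lat ⌊41.65245/10⌋ = 4 → E.
Square: lon ⌊17.18601/2⌋ = 8; lat ⌊1.65245/1⌋ = 1.
Subsquare: lon ⌊1.18601/0.0833333⌋ = 14 → o; lat ⌊0.65245/0.0416667⌋ = 15 → p.
Extended square: lon ⌊0.01934/0.00833333⌋ = 2; lat ⌊0.02745/0.00416667⌋ = 6.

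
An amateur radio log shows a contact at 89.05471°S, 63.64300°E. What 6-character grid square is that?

Shift to the Maidenhead origin (180°W, 90°S): lon 243.6430, lat 0.9453.
Field: lon ⌊243.6430/20⌋ = 12 → M; lat ⌊0.9453/10⌋ = 0 → A.
Square: lon ⌊3.6430/2⌋ = 1; lat ⌊0.9453/1⌋ = 0.
Subsquare: lon ⌊1.6430/0.0833333⌋ = 19 → t; lat ⌊0.9453/0.0416667⌋ = 22 → w.

MA10tw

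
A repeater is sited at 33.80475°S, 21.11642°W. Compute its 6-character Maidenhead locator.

Offset from 180°W / 90°S: lon 158.8836°, lat 56.1953°.
Field (20°×10°, letters A–R): lon ⌊158.8836/20⌋ = 7 → H; lat ⌊56.1953/10⌋ = 5 → F.
Square (2°×1°, digits 0–9): lon ⌊18.8836/2⌋ = 9; lat ⌊6.1953/1⌋ = 6.
Subsquare (5′×2.5′, letters a–x): lon ⌊0.8836/0.0833333⌋ = 10 → k; lat ⌊0.1953/0.0416667⌋ = 4 → e.

HF96ke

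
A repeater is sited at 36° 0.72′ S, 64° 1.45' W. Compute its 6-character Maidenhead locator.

Add 180° to longitude and 90° to latitude: 115.9758, 53.9880.
Field: lon ⌊115.9758/20⌋ = 5 → F; lat ⌊53.9880/10⌋ = 5 → F.
Square: lon ⌊15.9758/2⌋ = 7; lat ⌊3.9880/1⌋ = 3.
Subsquare: lon ⌊1.9758/0.0833333⌋ = 23 → x; lat ⌊0.9880/0.0416667⌋ = 23 → x.

FF73xx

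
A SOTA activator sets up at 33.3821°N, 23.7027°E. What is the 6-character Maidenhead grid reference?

Offset from 180°W / 90°S: lon 203.7027°, lat 123.3821°.
Field: 203.7027/20 → 10 → K, 123.3821/10 → 12 → M; chars KM.
Square: 3.7027/2 → 1, 3.3821/1 → 3; chars 13.
Subsquare: 1.7027/0.0833333 → 20 → u, 0.3821/0.0416667 → 9 → j; chars uj.

KM13uj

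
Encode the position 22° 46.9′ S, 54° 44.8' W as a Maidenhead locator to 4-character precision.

GG27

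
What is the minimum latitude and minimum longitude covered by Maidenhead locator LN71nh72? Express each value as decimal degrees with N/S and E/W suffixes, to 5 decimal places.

Field L=11, N=13: +11·20° lon, +13·10° lat → SW at lon 40°, lat 40°.
Square 7, 1: +7·2° lon, +1·1° lat → SW at lon 54°, lat 41°.
Subsquare n=13, h=7: +13·0.0833333° lon, +7·0.0416667° lat → SW at lon 55.0833°, lat 41.2917°.
Extended square 7, 2: +7·0.00833333° lon, +2·0.00416667° lat → SW at lon 55.1417°, lat 41.3°.
latitude 41.30000° N, longitude 55.14167° E.

41.30000° N, 55.14167° E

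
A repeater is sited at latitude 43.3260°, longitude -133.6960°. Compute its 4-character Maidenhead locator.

Add 180° to longitude and 90° to latitude: 46.30, 133.33.
Field: 46.30/20 → 2 → C, 133.33/10 → 13 → N; chars CN.
Square: 6.30/2 → 3, 3.33/1 → 3; chars 33.

CN33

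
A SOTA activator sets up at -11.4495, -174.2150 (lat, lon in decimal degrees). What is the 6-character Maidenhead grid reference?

AH28vn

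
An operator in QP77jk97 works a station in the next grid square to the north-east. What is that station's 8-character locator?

Longitude extended square 9; +1 → 10, wraps to 0, carry into subsquare.
Longitude subsquare j = 9; +1 → 10 = k.
Latitude extended square 7; +1 → 8.

QP77kk08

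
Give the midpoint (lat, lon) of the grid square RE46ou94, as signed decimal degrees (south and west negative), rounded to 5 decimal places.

-43.14792, 169.24583

Field R=17, E=4: +17·20° lon, +4·10° lat → SW at lon 160°, lat -50°.
Square 4, 6: +4·2° lon, +6·1° lat → SW at lon 168°, lat -44°.
Subsquare o=14, u=20: +14·0.0833333° lon, +20·0.0416667° lat → SW at lon 169.167°, lat -43.1667°.
Extended square 9, 4: +9·0.00833333° lon, +4·0.00416667° lat → SW at lon 169.242°, lat -43.15°.
Cell spans 0.00833333° lon × 0.00416667° lat. Centre is SW corner plus half of each.
latitude -43.14792, longitude 169.24583.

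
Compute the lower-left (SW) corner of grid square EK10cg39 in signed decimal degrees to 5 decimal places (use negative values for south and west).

10.28750, -97.80833

Field E=4, K=10: +4·20° lon, +10·10° lat → SW at lon -100°, lat 10°.
Square 1, 0: +1·2° lon, +0·1° lat → SW at lon -98°, lat 10°.
Subsquare c=2, g=6: +2·0.0833333° lon, +6·0.0416667° lat → SW at lon -97.8333°, lat 10.25°.
Extended square 3, 9: +3·0.00833333° lon, +9·0.00416667° lat → SW at lon -97.8083°, lat 10.2875°.
latitude 10.28750, longitude -97.80833.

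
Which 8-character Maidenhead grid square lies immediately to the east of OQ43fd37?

OQ43fd47

Longitude extended square 3; +1 → 4.
The latitude characters are unchanged.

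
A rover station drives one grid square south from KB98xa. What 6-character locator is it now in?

Latitude subsquare a = 0; −1 → -1, wraps to 23 = x, carry into square.
Latitude square 8; −1 → 7.
The longitude characters are unchanged.

KB97xx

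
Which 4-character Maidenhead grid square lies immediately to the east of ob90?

Longitude square 9; +1 → 10, wraps to 0, carry into field.
Longitude field O = 14; +1 → 15 = P.
The latitude characters are unchanged.

PB00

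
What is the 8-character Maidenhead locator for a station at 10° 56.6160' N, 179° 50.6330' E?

RK90ww16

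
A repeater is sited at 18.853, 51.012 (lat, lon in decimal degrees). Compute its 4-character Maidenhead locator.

LK58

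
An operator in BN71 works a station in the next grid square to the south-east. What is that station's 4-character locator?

BN80

Longitude square 7; +1 → 8.
Latitude square 1; −1 → 0.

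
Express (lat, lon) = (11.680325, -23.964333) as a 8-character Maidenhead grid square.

HK81aq43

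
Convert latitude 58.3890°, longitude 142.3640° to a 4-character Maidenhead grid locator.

QO18

Add 180° to longitude and 90° to latitude: 322.36, 148.39.
Field: lon ⌊322.36/20⌋ = 16 → Q; lat ⌊148.39/10⌋ = 14 → O.
Square: lon ⌊2.36/2⌋ = 1; lat ⌊8.39/1⌋ = 8.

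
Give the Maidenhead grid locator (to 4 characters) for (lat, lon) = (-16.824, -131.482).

CH43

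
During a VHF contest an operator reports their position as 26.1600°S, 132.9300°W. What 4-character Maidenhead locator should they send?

CG33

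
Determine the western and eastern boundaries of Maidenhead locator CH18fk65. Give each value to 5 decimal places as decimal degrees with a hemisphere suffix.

Field C=2, H=7: +2·20° lon, +7·10° lat → SW at lon -140°, lat -20°.
Square 1, 8: +1·2° lon, +8·1° lat → SW at lon -138°, lat -12°.
Subsquare f=5, k=10: +5·0.0833333° lon, +10·0.0416667° lat → SW at lon -137.583°, lat -11.5833°.
Extended square 6, 5: +6·0.00833333° lon, +5·0.00416667° lat → SW at lon -137.533°, lat -11.5625°.
Cell spans 0.00833333° lon × 0.00416667° lat.
west 137.53333° W, east 137.52500° W.

137.53333° W, 137.52500° W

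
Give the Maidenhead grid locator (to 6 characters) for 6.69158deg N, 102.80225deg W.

DJ86oq

Offset from 180°W / 90°S: lon 77.1977°, lat 96.6916°.
Field: 77.1977/20 → 3 → D, 96.6916/10 → 9 → J; chars DJ.
Square: 17.1977/2 → 8, 6.6916/1 → 6; chars 86.
Subsquare: 1.1977/0.0833333 → 14 → o, 0.6916/0.0416667 → 16 → q; chars oq.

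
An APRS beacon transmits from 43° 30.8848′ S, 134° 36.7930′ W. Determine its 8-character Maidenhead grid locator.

Add 180° to longitude and 90° to latitude: 45.38678, 46.48525.
Field (20°×10°, letters A–R): lon ⌊45.38678/20⌋ = 2 → C; lat ⌊46.48525/10⌋ = 4 → E.
Square (2°×1°, digits 0–9): lon ⌊5.38678/2⌋ = 2; lat ⌊6.48525/1⌋ = 6.
Subsquare (5′×2.5′, letters a–x): lon ⌊1.38678/0.0833333⌋ = 16 → q; lat ⌊0.48525/0.0416667⌋ = 11 → l.
Extended square (30″×15″, digits 0–9): lon ⌊0.05345/0.00833333⌋ = 6; lat ⌊0.02692/0.00416667⌋ = 6.

CE26ql66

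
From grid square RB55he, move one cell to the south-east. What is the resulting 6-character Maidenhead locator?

RB55id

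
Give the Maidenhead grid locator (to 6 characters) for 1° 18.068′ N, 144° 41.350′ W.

Add 180° to longitude and 90° to latitude: 35.3108, 91.3011.
Field (20°×10°, letters A–R): 35.3108/20 → 1 → B, 91.3011/10 → 9 → J; chars BJ.
Square (2°×1°, digits 0–9): 15.3108/2 → 7, 1.3011/1 → 1; chars 71.
Subsquare (5′×2.5′, letters a–x): 1.3108/0.0833333 → 15 → p, 0.3011/0.0416667 → 7 → h; chars ph.

BJ71ph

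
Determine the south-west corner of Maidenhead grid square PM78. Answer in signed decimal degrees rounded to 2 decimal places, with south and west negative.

38.00, 134.00

Field P=15, M=12: +15·20° lon, +12·10° lat → SW at lon 120°, lat 30°.
Square 7, 8: +7·2° lon, +8·1° lat → SW at lon 134°, lat 38°.
latitude 38.00, longitude 134.00.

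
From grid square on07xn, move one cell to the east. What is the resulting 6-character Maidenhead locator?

Longitude subsquare x = 23; +1 → 24, wraps to 0 = a, carry into square.
Longitude square 0; +1 → 1.
The latitude characters are unchanged.

ON17an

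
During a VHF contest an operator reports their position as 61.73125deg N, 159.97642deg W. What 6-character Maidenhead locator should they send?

Offset from 180°W / 90°S: lon 20.0236°, lat 151.7312°.
Field: 20.0236/20 → 1 → B, 151.7312/10 → 15 → P; chars BP.
Square: 0.0236/2 → 0, 1.7312/1 → 1; chars 01.
Subsquare: 0.0236/0.0833333 → 0 → a, 0.7312/0.0416667 → 17 → r; chars ar.

BP01ar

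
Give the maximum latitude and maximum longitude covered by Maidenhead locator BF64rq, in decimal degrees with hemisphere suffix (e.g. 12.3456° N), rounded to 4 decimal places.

35.2917° S, 146.5000° W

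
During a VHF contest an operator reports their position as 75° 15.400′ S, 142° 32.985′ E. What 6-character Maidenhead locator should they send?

QB14gr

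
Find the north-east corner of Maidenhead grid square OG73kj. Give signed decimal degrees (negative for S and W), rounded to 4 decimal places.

Field O=14, G=6: +14·20° lon, +6·10° lat → SW at lon 100°, lat -30°.
Square 7, 3: +7·2° lon, +3·1° lat → SW at lon 114°, lat -27°.
Subsquare k=10, j=9: +10·0.0833333° lon, +9·0.0416667° lat → SW at lon 114.833°, lat -26.625°.
Cell spans 0.0833333° lon × 0.0416667° lat. NE corner is SW corner plus one full cell.
latitude -26.5833, longitude 114.9167.

-26.5833, 114.9167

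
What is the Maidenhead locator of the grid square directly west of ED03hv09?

Longitude extended square 0; −1 → -1, wraps to 9, carry into subsquare.
Longitude subsquare h = 7; −1 → 6 = g.
The latitude characters are unchanged.

ED03gv99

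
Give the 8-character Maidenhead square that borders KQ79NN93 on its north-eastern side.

KQ79on04

Longitude extended square 9; +1 → 10, wraps to 0, carry into subsquare.
Longitude subsquare n = 13; +1 → 14 = o.
Latitude extended square 3; +1 → 4.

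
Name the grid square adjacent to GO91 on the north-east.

HO02

Longitude square 9; +1 → 10, wraps to 0, carry into field.
Longitude field G = 6; +1 → 7 = H.
Latitude square 1; +1 → 2.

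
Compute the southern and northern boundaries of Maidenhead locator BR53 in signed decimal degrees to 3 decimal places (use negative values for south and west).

83.000, 84.000

Field B=1, R=17: +1·20° lon, +17·10° lat → SW at lon -160°, lat 80°.
Square 5, 3: +5·2° lon, +3·1° lat → SW at lon -150°, lat 83°.
Cell spans 2° lon × 1° lat.
south 83.000, north 84.000.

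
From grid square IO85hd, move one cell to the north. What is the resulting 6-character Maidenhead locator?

Latitude subsquare d = 3; +1 → 4 = e.
The longitude characters are unchanged.

IO85he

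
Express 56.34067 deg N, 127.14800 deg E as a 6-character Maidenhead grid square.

PO36ni

Offset from 180°W / 90°S: lon 307.1480°, lat 146.3407°.
Field: 307.1480/20 → 15 → P, 146.3407/10 → 14 → O; chars PO.
Square: 7.1480/2 → 3, 6.3407/1 → 6; chars 36.
Subsquare: 1.1480/0.0833333 → 13 → n, 0.3407/0.0416667 → 8 → i; chars ni.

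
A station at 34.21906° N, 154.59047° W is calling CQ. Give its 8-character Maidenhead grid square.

BM24qf92

Add 180° to longitude and 90° to latitude: 25.40953, 124.21906.
Field (20°×10°, letters A–R): lon ⌊25.40953/20⌋ = 1 → B; lat ⌊124.21906/10⌋ = 12 → M.
Square (2°×1°, digits 0–9): lon ⌊5.40953/2⌋ = 2; lat ⌊4.21906/1⌋ = 4.
Subsquare (5′×2.5′, letters a–x): lon ⌊1.40953/0.0833333⌋ = 16 → q; lat ⌊0.21906/0.0416667⌋ = 5 → f.
Extended square (30″×15″, digits 0–9): lon ⌊0.07620/0.00833333⌋ = 9; lat ⌊0.01073/0.00416667⌋ = 2.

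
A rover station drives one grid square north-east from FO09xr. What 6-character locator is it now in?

Longitude subsquare x = 23; +1 → 24, wraps to 0 = a, carry into square.
Longitude square 0; +1 → 1.
Latitude subsquare r = 17; +1 → 18 = s.

FO19as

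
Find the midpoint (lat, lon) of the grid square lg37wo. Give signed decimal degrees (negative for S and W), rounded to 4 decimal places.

Field L=11, G=6: +11·20° lon, +6·10° lat → SW at lon 40°, lat -30°.
Square 3, 7: +3·2° lon, +7·1° lat → SW at lon 46°, lat -23°.
Subsquare w=22, o=14: +22·0.0833333° lon, +14·0.0416667° lat → SW at lon 47.8333°, lat -22.4167°.
Cell spans 0.0833333° lon × 0.0416667° lat. Centre is SW corner plus half of each.
latitude -22.3958, longitude 47.8750.

-22.3958, 47.8750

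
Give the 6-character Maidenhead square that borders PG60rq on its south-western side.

PG60qp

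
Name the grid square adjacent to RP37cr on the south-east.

Longitude subsquare c = 2; +1 → 3 = d.
Latitude subsquare r = 17; −1 → 16 = q.

RP37dq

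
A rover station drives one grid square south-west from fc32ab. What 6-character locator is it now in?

Longitude subsquare a = 0; −1 → -1, wraps to 23 = x, carry into square.
Longitude square 3; −1 → 2.
Latitude subsquare b = 1; −1 → 0 = a.

FC22xa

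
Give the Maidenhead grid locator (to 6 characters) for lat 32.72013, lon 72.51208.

MM62gr

Offset from 180°W / 90°S: lon 252.5121°, lat 122.7201°.
Field: lon ⌊252.5121/20⌋ = 12 → M; lat ⌊122.7201/10⌋ = 12 → M.
Square: lon ⌊12.5121/2⌋ = 6; lat ⌊2.7201/1⌋ = 2.
Subsquare: lon ⌊0.5121/0.0833333⌋ = 6 → g; lat ⌊0.7201/0.0416667⌋ = 17 → r.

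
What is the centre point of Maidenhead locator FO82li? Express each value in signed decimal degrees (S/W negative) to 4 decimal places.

52.3542, -63.0417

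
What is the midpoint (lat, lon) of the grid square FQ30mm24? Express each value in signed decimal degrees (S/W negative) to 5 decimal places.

70.51875, -72.97917

Field F=5, Q=16: +5·20° lon, +16·10° lat → SW at lon -80°, lat 70°.
Square 3, 0: +3·2° lon, +0·1° lat → SW at lon -74°, lat 70°.
Subsquare m=12, m=12: +12·0.0833333° lon, +12·0.0416667° lat → SW at lon -73°, lat 70.5°.
Extended square 2, 4: +2·0.00833333° lon, +4·0.00416667° lat → SW at lon -72.9833°, lat 70.5167°.
Cell spans 0.00833333° lon × 0.00416667° lat. Centre is SW corner plus half of each.
latitude 70.51875, longitude -72.97917.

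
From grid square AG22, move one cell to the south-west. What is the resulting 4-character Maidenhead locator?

AG11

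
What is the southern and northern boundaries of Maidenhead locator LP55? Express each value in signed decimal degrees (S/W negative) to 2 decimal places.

65.00, 66.00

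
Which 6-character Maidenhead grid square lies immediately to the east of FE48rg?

FE48sg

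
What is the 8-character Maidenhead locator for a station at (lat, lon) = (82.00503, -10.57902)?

IR42ra01

Add 180° to longitude and 90° to latitude: 169.42098, 172.00503.
Field: 169.42098/20 → 8 → I, 172.00503/10 → 17 → R; chars IR.
Square: 9.42098/2 → 4, 2.00503/1 → 2; chars 42.
Subsquare: 1.42098/0.0833333 → 17 → r, 0.00503/0.0416667 → 0 → a; chars ra.
Extended square: 0.00431/0.00833333 → 0, 0.00503/0.00416667 → 1; chars 01.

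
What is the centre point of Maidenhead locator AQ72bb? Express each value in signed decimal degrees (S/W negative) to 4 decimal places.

72.0625, -165.8750

Field A=0, Q=16: +0·20° lon, +16·10° lat → SW at lon -180°, lat 70°.
Square 7, 2: +7·2° lon, +2·1° lat → SW at lon -166°, lat 72°.
Subsquare b=1, b=1: +1·0.0833333° lon, +1·0.0416667° lat → SW at lon -165.917°, lat 72.0417°.
Cell spans 0.0833333° lon × 0.0416667° lat. Centre is SW corner plus half of each.
latitude 72.0625, longitude -165.8750.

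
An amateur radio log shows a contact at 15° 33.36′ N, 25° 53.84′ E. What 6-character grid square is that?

KK25wn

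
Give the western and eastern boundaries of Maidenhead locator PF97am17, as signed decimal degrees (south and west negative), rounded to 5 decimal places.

138.00833, 138.01667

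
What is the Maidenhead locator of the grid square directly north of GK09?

GL00

Latitude square 9; +1 → 10, wraps to 0, carry into field.
Latitude field K = 10; +1 → 11 = L.
The longitude characters are unchanged.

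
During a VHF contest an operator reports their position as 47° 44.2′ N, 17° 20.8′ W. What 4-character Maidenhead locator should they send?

Offset from 180°W / 90°S: lon 162.65°, lat 137.74°.
Field: 162.65/20 → 8 → I, 137.74/10 → 13 → N; chars IN.
Square: 2.65/2 → 1, 7.74/1 → 7; chars 17.

IN17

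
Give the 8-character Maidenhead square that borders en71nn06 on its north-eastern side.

Longitude extended square 0; +1 → 1.
Latitude extended square 6; +1 → 7.

EN71nn17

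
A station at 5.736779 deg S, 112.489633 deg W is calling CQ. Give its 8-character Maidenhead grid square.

DI34sg13

Shift to the Maidenhead origin (180°W, 90°S): lon 67.51037, lat 84.26322.
Field: lon ⌊67.51037/20⌋ = 3 → D; lat ⌊84.26322/10⌋ = 8 → I.
Square: lon ⌊7.51037/2⌋ = 3; lat ⌊4.26322/1⌋ = 4.
Subsquare: lon ⌊1.51037/0.0833333⌋ = 18 → s; lat ⌊0.26322/0.0416667⌋ = 6 → g.
Extended square: lon ⌊0.01037/0.00833333⌋ = 1; lat ⌊0.01322/0.00416667⌋ = 3.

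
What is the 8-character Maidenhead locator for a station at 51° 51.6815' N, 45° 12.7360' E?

Add 180° to longitude and 90° to latitude: 225.21227, 141.86136.
Field (20°×10°, letters A–R): lon ⌊225.21227/20⌋ = 11 → L; lat ⌊141.86136/10⌋ = 14 → O.
Square (2°×1°, digits 0–9): lon ⌊5.21227/2⌋ = 2; lat ⌊1.86136/1⌋ = 1.
Subsquare (5′×2.5′, letters a–x): lon ⌊1.21227/0.0833333⌋ = 14 → o; lat ⌊0.86136/0.0416667⌋ = 20 → u.
Extended square (30″×15″, digits 0–9): lon ⌊0.04560/0.00833333⌋ = 5; lat ⌊0.02802/0.00416667⌋ = 6.

LO21ou56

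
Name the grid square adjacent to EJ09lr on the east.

EJ09mr

Longitude subsquare l = 11; +1 → 12 = m.
The latitude characters are unchanged.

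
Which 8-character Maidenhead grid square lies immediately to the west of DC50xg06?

DC50wg96

Longitude extended square 0; −1 → -1, wraps to 9, carry into subsquare.
Longitude subsquare x = 23; −1 → 22 = w.
The latitude characters are unchanged.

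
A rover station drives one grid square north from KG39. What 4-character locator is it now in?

Latitude square 9; +1 → 10, wraps to 0, carry into field.
Latitude field G = 6; +1 → 7 = H.
The longitude characters are unchanged.

KH30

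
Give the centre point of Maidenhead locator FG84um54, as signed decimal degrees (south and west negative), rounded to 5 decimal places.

-25.48125, -62.28750

Field F=5, G=6: +5·20° lon, +6·10° lat → SW at lon -80°, lat -30°.
Square 8, 4: +8·2° lon, +4·1° lat → SW at lon -64°, lat -26°.
Subsquare u=20, m=12: +20·0.0833333° lon, +12·0.0416667° lat → SW at lon -62.3333°, lat -25.5°.
Extended square 5, 4: +5·0.00833333° lon, +4·0.00416667° lat → SW at lon -62.2917°, lat -25.4833°.
Cell spans 0.00833333° lon × 0.00416667° lat. Centre is SW corner plus half of each.
latitude -25.48125, longitude -62.28750.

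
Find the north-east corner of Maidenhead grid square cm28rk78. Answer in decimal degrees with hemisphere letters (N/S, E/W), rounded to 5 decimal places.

Field C=2, M=12: +2·20° lon, +12·10° lat → SW at lon -140°, lat 30°.
Square 2, 8: +2·2° lon, +8·1° lat → SW at lon -136°, lat 38°.
Subsquare r=17, k=10: +17·0.0833333° lon, +10·0.0416667° lat → SW at lon -134.583°, lat 38.4167°.
Extended square 7, 8: +7·0.00833333° lon, +8·0.00416667° lat → SW at lon -134.525°, lat 38.45°.
Cell spans 0.00833333° lon × 0.00416667° lat. NE corner is SW corner plus one full cell.
latitude 38.45417° N, longitude 134.51667° W.

38.45417° N, 134.51667° W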